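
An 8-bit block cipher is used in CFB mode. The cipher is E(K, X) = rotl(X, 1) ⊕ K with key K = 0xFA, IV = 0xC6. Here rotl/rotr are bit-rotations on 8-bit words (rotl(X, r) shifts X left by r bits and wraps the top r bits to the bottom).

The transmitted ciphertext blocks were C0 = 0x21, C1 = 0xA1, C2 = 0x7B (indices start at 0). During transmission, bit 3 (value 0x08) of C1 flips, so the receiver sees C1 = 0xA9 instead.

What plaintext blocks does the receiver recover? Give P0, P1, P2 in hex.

CFB decryption: P_i = C_i ⊕ E(K, C_{i−1}), with C_{−1} = IV.
Only C1 changed, to 0xA9. In CFB, a change in C_i flips the same bit in P_i and garbles P_{i+1}. Decrypting the received ciphertext:
P0: E(K, 0xC6) = 0x77; 0x21 ⊕ 0x77 = 0x56.
P1: E(K, 0x21) = 0xB8; 0xA9 ⊕ 0xB8 = 0x11.
P2: E(K, 0xA9) = 0xA9; 0x7B ⊕ 0xA9 = 0xD2.
Blocks that differ from the original plaintext: P1, P2.

P0 = 0x56, P1 = 0x11, P2 = 0xD2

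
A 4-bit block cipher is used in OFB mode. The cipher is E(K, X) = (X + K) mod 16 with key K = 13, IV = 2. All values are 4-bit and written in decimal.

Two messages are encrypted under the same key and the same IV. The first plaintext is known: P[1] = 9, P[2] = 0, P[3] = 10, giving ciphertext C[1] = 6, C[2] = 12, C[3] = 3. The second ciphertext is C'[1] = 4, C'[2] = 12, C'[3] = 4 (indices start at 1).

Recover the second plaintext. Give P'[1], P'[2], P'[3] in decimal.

In OFB with a reused IV, both messages share the same keystream S_i, so C_i ⊕ C'_i = P_i ⊕ P'_i and thus P'_i = P_i ⊕ C_i ⊕ C'_i.
P'[1]: 9 ⊕ 6 ⊕ 4 = 11.
P'[2]: 0 ⊕ 12 ⊕ 12 = 0.
P'[3]: 10 ⊕ 3 ⊕ 4 = 13.

P'[1] = 11, P'[2] = 0, P'[3] = 13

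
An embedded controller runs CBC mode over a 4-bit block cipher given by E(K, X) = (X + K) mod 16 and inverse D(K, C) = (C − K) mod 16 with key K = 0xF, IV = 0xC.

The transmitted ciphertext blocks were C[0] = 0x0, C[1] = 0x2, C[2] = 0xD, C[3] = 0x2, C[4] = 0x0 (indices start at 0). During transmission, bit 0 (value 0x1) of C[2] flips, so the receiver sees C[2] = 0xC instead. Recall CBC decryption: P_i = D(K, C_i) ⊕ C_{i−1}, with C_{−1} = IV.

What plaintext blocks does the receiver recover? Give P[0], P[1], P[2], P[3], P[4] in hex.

P[0] = 0xD, P[1] = 0x3, P[2] = 0xF, P[3] = 0xF, P[4] = 0x3

Only C[2] changed, to 0xC. In CBC, a change in C_i garbles P_i and flips the same bit in P_{i+1}. Decrypting the received ciphertext:
P[0]: D(K, 0x0) = 0x1; 0x1 ⊕ 0xC = 0xD.
P[1]: D(K, 0x2) = 0x3; 0x3 ⊕ 0x0 = 0x3.
P[2]: D(K, 0xC) = 0xD; 0xD ⊕ 0x2 = 0xF.
P[3]: D(K, 0x2) = 0x3; 0x3 ⊕ 0xC = 0xF.
P[4]: D(K, 0x0) = 0x1; 0x1 ⊕ 0x2 = 0x3.
Blocks that differ from the original plaintext: P[2], P[3].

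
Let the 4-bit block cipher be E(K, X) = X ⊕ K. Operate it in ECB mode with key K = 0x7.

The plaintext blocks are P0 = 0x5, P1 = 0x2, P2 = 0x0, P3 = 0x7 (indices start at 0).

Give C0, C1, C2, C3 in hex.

C0 = 0x2, C1 = 0x5, C2 = 0x7, C3 = 0x0

ECB encryption: C_i = E(K, P_i).
C0: E(K, 0x5) = 0x2.
C1: E(K, 0x2) = 0x5.
C2: E(K, 0x0) = 0x7.
C3: E(K, 0x7) = 0x0.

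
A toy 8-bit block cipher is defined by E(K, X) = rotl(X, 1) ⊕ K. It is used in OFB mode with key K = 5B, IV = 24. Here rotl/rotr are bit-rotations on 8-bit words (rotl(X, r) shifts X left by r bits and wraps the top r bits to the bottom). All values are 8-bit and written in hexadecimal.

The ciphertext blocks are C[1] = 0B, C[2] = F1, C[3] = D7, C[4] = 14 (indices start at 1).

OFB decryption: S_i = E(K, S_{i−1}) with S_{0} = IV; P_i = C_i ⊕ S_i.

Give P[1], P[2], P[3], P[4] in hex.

P[1] = 18, P[2] = 8C, P[3] = 76, P[4] = 0C

P[1]: S = E(K, 24) = 13; 0B ⊕ 13 = 18.
P[2]: S = E(K, 13) = 7D; F1 ⊕ 7D = 8C.
P[3]: S = E(K, 7D) = A1; D7 ⊕ A1 = 76.
P[4]: S = E(K, A1) = 18; 14 ⊕ 18 = 0C.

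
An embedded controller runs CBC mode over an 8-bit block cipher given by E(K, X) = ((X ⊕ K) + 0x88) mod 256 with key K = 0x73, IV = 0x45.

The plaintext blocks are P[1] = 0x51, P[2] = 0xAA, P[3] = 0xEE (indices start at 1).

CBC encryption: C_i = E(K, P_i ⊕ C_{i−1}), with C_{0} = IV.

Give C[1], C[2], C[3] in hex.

C[1] = 0xEF, C[2] = 0xBE, C[3] = 0xAB

C[1]: P[1] ⊕ 0x45 = 0x14; E(K, 0x14) = 0xEF.
C[2]: P[2] ⊕ 0xEF = 0x45; E(K, 0x45) = 0xBE.
C[3]: P[3] ⊕ 0xBE = 0x50; E(K, 0x50) = 0xAB.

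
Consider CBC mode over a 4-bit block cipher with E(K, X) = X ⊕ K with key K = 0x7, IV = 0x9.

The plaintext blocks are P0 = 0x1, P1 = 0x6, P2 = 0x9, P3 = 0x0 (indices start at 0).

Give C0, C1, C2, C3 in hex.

C0 = 0xF, C1 = 0xE, C2 = 0x0, C3 = 0x7

CBC encryption: C_i = E(K, P_i ⊕ C_{i−1}), with C_{−1} = IV.
C0: P0 ⊕ 0x9 = 0x8; E(K, 0x8) = 0xF.
C1: P1 ⊕ 0xF = 0x9; E(K, 0x9) = 0xE.
C2: P2 ⊕ 0xE = 0x7; E(K, 0x7) = 0x0.
C3: P3 ⊕ 0x0 = 0x0; E(K, 0x0) = 0x7.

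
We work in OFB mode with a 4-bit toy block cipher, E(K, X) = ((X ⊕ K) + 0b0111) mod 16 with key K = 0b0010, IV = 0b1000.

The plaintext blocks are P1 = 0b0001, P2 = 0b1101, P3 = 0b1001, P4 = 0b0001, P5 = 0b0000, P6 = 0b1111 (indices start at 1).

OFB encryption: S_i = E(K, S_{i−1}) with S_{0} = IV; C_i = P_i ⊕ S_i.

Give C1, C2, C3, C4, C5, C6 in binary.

C1 = 0b0000, C2 = 0b0111, C3 = 0b0110, C4 = 0b0101, C5 = 0b1101, C6 = 0b1001

C1: S = E(K, 0b1000) = 0b0001; 0b0001 ⊕ 0b0001 = 0b0000.
C2: S = E(K, 0b0001) = 0b1010; 0b1101 ⊕ 0b1010 = 0b0111.
C3: S = E(K, 0b1010) = 0b1111; 0b1001 ⊕ 0b1111 = 0b0110.
C4: S = E(K, 0b1111) = 0b0100; 0b0001 ⊕ 0b0100 = 0b0101.
C5: S = E(K, 0b0100) = 0b1101; 0b0000 ⊕ 0b1101 = 0b1101.
C6: S = E(K, 0b1101) = 0b0110; 0b1111 ⊕ 0b0110 = 0b1001.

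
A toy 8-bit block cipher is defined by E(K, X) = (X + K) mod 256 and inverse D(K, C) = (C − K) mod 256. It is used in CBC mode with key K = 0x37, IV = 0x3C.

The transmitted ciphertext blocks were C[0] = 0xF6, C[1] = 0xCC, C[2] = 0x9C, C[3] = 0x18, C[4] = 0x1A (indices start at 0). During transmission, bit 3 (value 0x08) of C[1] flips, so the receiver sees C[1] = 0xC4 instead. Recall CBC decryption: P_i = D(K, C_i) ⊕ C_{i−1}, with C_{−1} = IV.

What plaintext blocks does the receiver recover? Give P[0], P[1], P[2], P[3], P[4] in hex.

P[0] = 0x83, P[1] = 0x7B, P[2] = 0xA1, P[3] = 0x7D, P[4] = 0xFB

Only C[1] changed, to 0xC4. In CBC, a change in C_i garbles P_i and flips the same bit in P_{i+1}. Decrypting the received ciphertext:
P[0]: D(K, 0xF6) = 0xBF; 0xBF ⊕ 0x3C = 0x83.
P[1]: D(K, 0xC4) = 0x8D; 0x8D ⊕ 0xF6 = 0x7B.
P[2]: D(K, 0x9C) = 0x65; 0x65 ⊕ 0xC4 = 0xA1.
P[3]: D(K, 0x18) = 0xE1; 0xE1 ⊕ 0x9C = 0x7D.
P[4]: D(K, 0x1A) = 0xE3; 0xE3 ⊕ 0x18 = 0xFB.
Blocks that differ from the original plaintext: P[1], P[2].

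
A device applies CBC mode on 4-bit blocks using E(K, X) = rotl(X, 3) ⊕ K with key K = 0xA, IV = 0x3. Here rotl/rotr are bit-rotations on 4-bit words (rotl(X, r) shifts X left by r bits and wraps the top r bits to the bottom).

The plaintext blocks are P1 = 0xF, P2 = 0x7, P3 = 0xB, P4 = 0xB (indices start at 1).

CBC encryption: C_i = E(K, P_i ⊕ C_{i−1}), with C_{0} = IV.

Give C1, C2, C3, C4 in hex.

C1 = 0xC, C2 = 0x7, C3 = 0xC, C4 = 0x1

C1: P1 ⊕ 0x3 = 0xC; E(K, 0xC) = 0xC.
C2: P2 ⊕ 0xC = 0xB; E(K, 0xB) = 0x7.
C3: P3 ⊕ 0x7 = 0xC; E(K, 0xC) = 0xC.
C4: P4 ⊕ 0xC = 0x7; E(K, 0x7) = 0x1.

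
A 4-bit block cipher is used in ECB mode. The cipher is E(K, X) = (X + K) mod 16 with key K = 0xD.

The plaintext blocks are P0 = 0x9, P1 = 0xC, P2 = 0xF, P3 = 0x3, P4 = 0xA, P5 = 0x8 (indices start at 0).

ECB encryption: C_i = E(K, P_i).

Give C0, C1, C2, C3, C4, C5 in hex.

C0 = 0x6, C1 = 0x9, C2 = 0xC, C3 = 0x0, C4 = 0x7, C5 = 0x5

C0: E(K, 0x9) = 0x6.
C1: E(K, 0xC) = 0x9.
C2: E(K, 0xF) = 0xC.
C3: E(K, 0x3) = 0x0.
C4: E(K, 0xA) = 0x7.
C5: E(K, 0x8) = 0x5.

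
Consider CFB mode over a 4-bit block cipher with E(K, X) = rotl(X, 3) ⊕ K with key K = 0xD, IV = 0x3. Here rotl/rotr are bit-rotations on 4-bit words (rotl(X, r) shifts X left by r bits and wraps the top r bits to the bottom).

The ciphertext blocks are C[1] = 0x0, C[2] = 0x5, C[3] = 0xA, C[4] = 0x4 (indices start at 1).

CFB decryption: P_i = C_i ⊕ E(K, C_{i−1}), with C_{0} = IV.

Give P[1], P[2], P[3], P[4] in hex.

P[1] = 0x4, P[2] = 0x8, P[3] = 0xD, P[4] = 0xC

P[1]: E(K, 0x3) = 0x4; 0x0 ⊕ 0x4 = 0x4.
P[2]: E(K, 0x0) = 0xD; 0x5 ⊕ 0xD = 0x8.
P[3]: E(K, 0x5) = 0x7; 0xA ⊕ 0x7 = 0xD.
P[4]: E(K, 0xA) = 0x8; 0x4 ⊕ 0x8 = 0xC.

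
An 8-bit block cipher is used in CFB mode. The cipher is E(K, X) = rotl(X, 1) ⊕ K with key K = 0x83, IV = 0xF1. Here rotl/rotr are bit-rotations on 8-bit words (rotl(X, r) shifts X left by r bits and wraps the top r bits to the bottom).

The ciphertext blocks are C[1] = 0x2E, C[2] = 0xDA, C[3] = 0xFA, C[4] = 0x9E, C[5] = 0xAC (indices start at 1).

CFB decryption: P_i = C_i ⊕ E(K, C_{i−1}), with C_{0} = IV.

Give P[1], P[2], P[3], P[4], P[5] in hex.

P[1] = 0x4E, P[2] = 0x05, P[3] = 0xCC, P[4] = 0xE8, P[5] = 0x12

P[1]: E(K, 0xF1) = 0x60; 0x2E ⊕ 0x60 = 0x4E.
P[2]: E(K, 0x2E) = 0xDF; 0xDA ⊕ 0xDF = 0x05.
P[3]: E(K, 0xDA) = 0x36; 0xFA ⊕ 0x36 = 0xCC.
P[4]: E(K, 0xFA) = 0x76; 0x9E ⊕ 0x76 = 0xE8.
P[5]: E(K, 0x9E) = 0xBE; 0xAC ⊕ 0xBE = 0x12.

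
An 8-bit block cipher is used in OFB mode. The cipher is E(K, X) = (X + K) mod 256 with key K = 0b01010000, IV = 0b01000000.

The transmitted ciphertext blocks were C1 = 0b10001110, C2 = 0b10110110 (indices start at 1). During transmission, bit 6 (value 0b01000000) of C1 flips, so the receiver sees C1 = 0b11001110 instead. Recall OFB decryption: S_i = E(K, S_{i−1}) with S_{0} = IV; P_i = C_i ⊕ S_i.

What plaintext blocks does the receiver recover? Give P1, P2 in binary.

Only C1 changed, to 0b11001110. In OFB, a change in C_i flips the same bit in P_i only; the keystream is unaffected. Decrypting the received ciphertext:
P1: S = E(K, 0b01000000) = 0b10010000; 0b11001110 ⊕ 0b10010000 = 0b01011110.
P2: S = E(K, 0b10010000) = 0b11100000; 0b10110110 ⊕ 0b11100000 = 0b01010110.
Blocks that differ from the original plaintext: P1.

P1 = 0b01011110, P2 = 0b01010110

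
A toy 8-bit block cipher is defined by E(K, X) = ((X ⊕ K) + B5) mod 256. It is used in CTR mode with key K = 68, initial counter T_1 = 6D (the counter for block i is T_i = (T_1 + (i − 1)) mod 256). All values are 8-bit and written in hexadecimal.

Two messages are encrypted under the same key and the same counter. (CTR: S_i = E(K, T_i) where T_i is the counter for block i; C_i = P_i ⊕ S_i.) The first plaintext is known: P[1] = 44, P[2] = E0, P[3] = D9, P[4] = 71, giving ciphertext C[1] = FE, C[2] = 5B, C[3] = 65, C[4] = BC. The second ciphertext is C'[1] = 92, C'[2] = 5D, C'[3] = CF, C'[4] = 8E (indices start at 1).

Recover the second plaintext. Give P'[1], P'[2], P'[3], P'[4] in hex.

P'[1] = 28, P'[2] = E6, P'[3] = 73, P'[4] = 43

In CTR with a reused counter, both messages share the same keystream S_i, so C_i ⊕ C'_i = P_i ⊕ P'_i and thus P'_i = P_i ⊕ C_i ⊕ C'_i.
P'[1]: 44 ⊕ FE ⊕ 92 = 28.
P'[2]: E0 ⊕ 5B ⊕ 5D = E6.
P'[3]: D9 ⊕ 65 ⊕ CF = 73.
P'[4]: 71 ⊕ BC ⊕ 8E = 43.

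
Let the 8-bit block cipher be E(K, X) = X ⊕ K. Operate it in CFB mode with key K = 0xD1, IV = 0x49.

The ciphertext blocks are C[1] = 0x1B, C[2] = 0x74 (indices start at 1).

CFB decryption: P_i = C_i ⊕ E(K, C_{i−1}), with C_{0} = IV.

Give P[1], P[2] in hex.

P[1]: E(K, 0x49) = 0x98; 0x1B ⊕ 0x98 = 0x83.
P[2]: E(K, 0x1B) = 0xCA; 0x74 ⊕ 0xCA = 0xBE.

P[1] = 0x83, P[2] = 0xBE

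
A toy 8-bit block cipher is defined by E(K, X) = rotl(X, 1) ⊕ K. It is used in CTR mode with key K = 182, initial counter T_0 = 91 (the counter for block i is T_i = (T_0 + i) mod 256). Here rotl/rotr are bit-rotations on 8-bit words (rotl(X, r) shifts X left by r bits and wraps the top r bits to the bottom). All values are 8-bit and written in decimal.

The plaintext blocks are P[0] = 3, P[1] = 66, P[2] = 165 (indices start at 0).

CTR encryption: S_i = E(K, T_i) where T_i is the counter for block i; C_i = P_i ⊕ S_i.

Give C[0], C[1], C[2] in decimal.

C[0] = 3, C[1] = 76, C[2] = 169

C[0]: T = 91, S = E(K, T) = 0; 3 ⊕ 0 = 3.
C[1]: T = 92, S = E(K, T) = 14; 66 ⊕ 14 = 76.
C[2]: T = 93, S = E(K, T) = 12; 165 ⊕ 12 = 169.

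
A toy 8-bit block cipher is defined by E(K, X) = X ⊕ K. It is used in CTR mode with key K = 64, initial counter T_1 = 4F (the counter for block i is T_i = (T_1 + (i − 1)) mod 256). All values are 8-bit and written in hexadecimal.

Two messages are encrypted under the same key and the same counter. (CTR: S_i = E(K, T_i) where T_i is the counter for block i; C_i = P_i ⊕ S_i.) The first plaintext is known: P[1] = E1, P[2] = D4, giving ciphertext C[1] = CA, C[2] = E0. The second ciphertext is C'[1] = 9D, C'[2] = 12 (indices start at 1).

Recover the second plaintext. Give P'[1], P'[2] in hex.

P'[1] = B6, P'[2] = 26

In CTR with a reused counter, both messages share the same keystream S_i, so C_i ⊕ C'_i = P_i ⊕ P'_i and thus P'_i = P_i ⊕ C_i ⊕ C'_i.
P'[1]: E1 ⊕ CA ⊕ 9D = B6.
P'[2]: D4 ⊕ E0 ⊕ 12 = 26.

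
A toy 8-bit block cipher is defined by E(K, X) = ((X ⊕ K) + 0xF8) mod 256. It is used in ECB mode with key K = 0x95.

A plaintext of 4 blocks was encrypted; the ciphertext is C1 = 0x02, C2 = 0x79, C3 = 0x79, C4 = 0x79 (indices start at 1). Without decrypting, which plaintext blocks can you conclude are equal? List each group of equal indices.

ECB encrypts each block independently with the same key, so equal ciphertext blocks imply equal plaintext blocks.
C2 = C3 = C4 = 0x79, so P2 = P3 = P4.

P2 = P3 = P4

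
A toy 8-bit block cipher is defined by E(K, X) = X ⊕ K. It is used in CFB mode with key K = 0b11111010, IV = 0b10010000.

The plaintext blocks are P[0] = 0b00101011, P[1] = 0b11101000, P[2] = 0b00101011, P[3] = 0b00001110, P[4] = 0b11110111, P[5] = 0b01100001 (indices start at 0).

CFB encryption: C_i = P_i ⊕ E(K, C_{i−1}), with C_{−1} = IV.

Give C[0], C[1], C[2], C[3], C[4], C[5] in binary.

C[0]: E(K, 0b10010000) = 0b01101010; 0b00101011 ⊕ 0b01101010 = 0b01000001.
C[1]: E(K, 0b01000001) = 0b10111011; 0b11101000 ⊕ 0b10111011 = 0b01010011.
C[2]: E(K, 0b01010011) = 0b10101001; 0b00101011 ⊕ 0b10101001 = 0b10000010.
C[3]: E(K, 0b10000010) = 0b01111000; 0b00001110 ⊕ 0b01111000 = 0b01110110.
C[4]: E(K, 0b01110110) = 0b10001100; 0b11110111 ⊕ 0b10001100 = 0b01111011.
C[5]: E(K, 0b01111011) = 0b10000001; 0b01100001 ⊕ 0b10000001 = 0b11100000.

C[0] = 0b01000001, C[1] = 0b01010011, C[2] = 0b10000010, C[3] = 0b01110110, C[4] = 0b01111011, C[5] = 0b11100000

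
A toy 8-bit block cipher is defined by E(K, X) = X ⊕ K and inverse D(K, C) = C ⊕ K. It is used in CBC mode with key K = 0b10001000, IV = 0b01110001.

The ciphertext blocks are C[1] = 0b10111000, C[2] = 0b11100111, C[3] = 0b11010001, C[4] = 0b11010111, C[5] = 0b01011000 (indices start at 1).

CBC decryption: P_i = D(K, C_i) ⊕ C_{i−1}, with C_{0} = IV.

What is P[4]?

P[4]: D(K, 0b11010111) = 0b01011111; 0b01011111 ⊕ 0b11010001 = 0b10001110.

P[4] = 0b10001110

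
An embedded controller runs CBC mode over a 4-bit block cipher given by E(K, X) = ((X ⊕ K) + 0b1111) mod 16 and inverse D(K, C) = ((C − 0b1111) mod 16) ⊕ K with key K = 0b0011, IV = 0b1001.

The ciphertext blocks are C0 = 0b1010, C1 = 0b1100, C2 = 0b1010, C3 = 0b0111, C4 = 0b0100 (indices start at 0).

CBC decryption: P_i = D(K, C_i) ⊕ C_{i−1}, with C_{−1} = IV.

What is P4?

P4: D(K, 0b0100) = 0b0110; 0b0110 ⊕ 0b0111 = 0b0001.

P4 = 0b0001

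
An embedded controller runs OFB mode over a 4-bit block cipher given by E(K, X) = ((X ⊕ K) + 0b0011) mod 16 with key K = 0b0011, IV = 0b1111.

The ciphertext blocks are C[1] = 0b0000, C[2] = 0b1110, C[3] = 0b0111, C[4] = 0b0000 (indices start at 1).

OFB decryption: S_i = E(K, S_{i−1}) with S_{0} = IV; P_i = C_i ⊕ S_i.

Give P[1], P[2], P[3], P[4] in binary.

P[1]: S = E(K, 0b1111) = 0b1111; 0b0000 ⊕ 0b1111 = 0b1111.
P[2]: S = E(K, 0b1111) = 0b1111; 0b1110 ⊕ 0b1111 = 0b0001.
P[3]: S = E(K, 0b1111) = 0b1111; 0b0111 ⊕ 0b1111 = 0b1000.
P[4]: S = E(K, 0b1111) = 0b1111; 0b0000 ⊕ 0b1111 = 0b1111.

P[1] = 0b1111, P[2] = 0b0001, P[3] = 0b1000, P[4] = 0b1111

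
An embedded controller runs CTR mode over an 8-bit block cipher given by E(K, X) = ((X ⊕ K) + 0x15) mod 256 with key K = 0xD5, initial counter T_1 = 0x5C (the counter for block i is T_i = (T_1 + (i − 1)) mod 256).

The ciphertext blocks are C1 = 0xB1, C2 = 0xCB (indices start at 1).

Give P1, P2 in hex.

P1 = 0x2F, P2 = 0x56

CTR decryption: S_i = E(K, T_i) where T_i is the counter for block i; P_i = C_i ⊕ S_i.
P1: T = 0x5C, S = E(K, T) = 0x9E; 0xB1 ⊕ 0x9E = 0x2F.
P2: T = 0x5D, S = E(K, T) = 0x9D; 0xCB ⊕ 0x9D = 0x56.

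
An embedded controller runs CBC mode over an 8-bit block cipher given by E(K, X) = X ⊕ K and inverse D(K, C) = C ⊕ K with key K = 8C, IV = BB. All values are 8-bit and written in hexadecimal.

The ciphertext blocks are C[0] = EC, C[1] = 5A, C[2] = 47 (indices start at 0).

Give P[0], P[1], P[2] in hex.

CBC decryption: P_i = D(K, C_i) ⊕ C_{i−1}, with C_{−1} = IV.
P[0]: D(K, EC) = 60; 60 ⊕ BB = DB.
P[1]: D(K, 5A) = D6; D6 ⊕ EC = 3A.
P[2]: D(K, 47) = CB; CB ⊕ 5A = 91.

P[0] = DB, P[1] = 3A, P[2] = 91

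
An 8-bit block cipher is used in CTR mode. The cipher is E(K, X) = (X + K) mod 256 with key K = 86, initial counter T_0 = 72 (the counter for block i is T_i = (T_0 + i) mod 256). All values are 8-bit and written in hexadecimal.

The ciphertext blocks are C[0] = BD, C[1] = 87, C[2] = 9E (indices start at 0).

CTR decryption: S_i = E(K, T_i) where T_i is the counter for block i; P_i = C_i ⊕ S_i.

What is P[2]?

P[2] = 64

P[2]: T = 74, S = E(K, T) = FA; 9E ⊕ FA = 64.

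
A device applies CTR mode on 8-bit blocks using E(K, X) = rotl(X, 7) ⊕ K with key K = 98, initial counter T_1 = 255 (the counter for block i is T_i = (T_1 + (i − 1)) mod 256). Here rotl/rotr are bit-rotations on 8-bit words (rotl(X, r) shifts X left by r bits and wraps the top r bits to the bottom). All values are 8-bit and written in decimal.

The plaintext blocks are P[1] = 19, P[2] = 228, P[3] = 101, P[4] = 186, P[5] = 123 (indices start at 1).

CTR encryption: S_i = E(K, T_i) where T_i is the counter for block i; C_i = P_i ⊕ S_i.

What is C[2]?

C[2] = 134

C[1]: T = 255, S = E(K, T) = 157; 19 ⊕ 157 = 142.
C[2]: T = 0, S = E(K, T) = 98; 228 ⊕ 98 = 134.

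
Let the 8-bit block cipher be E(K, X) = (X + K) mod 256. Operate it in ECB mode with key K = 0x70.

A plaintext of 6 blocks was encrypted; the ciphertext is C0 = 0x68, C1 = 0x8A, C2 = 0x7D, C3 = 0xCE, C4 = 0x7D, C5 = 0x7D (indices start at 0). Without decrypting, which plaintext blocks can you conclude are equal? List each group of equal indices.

ECB encrypts each block independently with the same key, so equal ciphertext blocks imply equal plaintext blocks.
C2 = C4 = C5 = 0x7D, so P2 = P4 = P5.

P2 = P4 = P5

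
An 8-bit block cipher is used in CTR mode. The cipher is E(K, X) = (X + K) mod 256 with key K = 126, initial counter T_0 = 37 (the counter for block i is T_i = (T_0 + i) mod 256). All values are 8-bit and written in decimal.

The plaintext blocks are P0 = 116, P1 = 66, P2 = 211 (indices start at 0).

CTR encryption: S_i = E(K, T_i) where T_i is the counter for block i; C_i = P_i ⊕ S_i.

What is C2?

C2 = 118

C0: T = 37, S = E(K, T) = 163; 116 ⊕ 163 = 215.
C1: T = 38, S = E(K, T) = 164; 66 ⊕ 164 = 230.
C2: T = 39, S = E(K, T) = 165; 211 ⊕ 165 = 118.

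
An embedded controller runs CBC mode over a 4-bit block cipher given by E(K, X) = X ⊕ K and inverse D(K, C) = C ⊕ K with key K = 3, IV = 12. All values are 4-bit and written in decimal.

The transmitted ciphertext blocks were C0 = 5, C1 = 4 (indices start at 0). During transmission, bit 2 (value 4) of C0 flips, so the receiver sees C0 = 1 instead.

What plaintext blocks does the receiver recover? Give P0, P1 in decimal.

P0 = 14, P1 = 6

CBC decryption: P_i = D(K, C_i) ⊕ C_{i−1}, with C_{−1} = IV.
Only C0 changed, to 1. In CBC, a change in C_i garbles P_i and flips the same bit in P_{i+1}. Decrypting the received ciphertext:
P0: D(K, 1) = 2; 2 ⊕ 12 = 14.
P1: D(K, 4) = 7; 7 ⊕ 1 = 6.
Blocks that differ from the original plaintext: P0, P1.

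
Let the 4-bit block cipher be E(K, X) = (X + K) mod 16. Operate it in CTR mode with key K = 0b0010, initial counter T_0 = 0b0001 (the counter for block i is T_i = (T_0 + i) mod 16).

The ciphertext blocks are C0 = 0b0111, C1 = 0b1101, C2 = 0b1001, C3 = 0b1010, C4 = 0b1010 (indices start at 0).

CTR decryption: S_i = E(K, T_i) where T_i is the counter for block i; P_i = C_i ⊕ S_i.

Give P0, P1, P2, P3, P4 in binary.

P0 = 0b0100, P1 = 0b1001, P2 = 0b1100, P3 = 0b1100, P4 = 0b1101

P0: T = 0b0001, S = E(K, T) = 0b0011; 0b0111 ⊕ 0b0011 = 0b0100.
P1: T = 0b0010, S = E(K, T) = 0b0100; 0b1101 ⊕ 0b0100 = 0b1001.
P2: T = 0b0011, S = E(K, T) = 0b0101; 0b1001 ⊕ 0b0101 = 0b1100.
P3: T = 0b0100, S = E(K, T) = 0b0110; 0b1010 ⊕ 0b0110 = 0b1100.
P4: T = 0b0101, S = E(K, T) = 0b0111; 0b1010 ⊕ 0b0111 = 0b1101.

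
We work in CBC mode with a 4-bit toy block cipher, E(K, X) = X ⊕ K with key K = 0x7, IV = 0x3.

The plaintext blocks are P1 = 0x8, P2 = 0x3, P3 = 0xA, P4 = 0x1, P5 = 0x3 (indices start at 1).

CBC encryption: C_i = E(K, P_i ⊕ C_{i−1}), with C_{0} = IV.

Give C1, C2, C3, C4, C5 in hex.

C1 = 0xC, C2 = 0x8, C3 = 0x5, C4 = 0x3, C5 = 0x7

C1: P1 ⊕ 0x3 = 0xB; E(K, 0xB) = 0xC.
C2: P2 ⊕ 0xC = 0xF; E(K, 0xF) = 0x8.
C3: P3 ⊕ 0x8 = 0x2; E(K, 0x2) = 0x5.
C4: P4 ⊕ 0x5 = 0x4; E(K, 0x4) = 0x3.
C5: P5 ⊕ 0x3 = 0x0; E(K, 0x0) = 0x7.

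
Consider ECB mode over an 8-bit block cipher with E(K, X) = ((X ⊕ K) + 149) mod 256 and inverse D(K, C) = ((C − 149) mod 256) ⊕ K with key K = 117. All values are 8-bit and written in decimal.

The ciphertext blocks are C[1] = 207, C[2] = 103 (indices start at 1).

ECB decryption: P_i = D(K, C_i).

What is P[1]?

P[1] = 79

P[1]: D(K, 207) = 79.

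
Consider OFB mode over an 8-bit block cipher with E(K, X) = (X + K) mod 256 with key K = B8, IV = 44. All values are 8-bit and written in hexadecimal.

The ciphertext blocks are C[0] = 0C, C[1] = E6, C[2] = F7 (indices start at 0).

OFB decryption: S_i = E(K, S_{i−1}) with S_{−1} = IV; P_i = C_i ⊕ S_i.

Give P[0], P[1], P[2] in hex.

P[0]: S = E(K, 44) = FC; 0C ⊕ FC = F0.
P[1]: S = E(K, FC) = B4; E6 ⊕ B4 = 52.
P[2]: S = E(K, B4) = 6C; F7 ⊕ 6C = 9B.

P[0] = F0, P[1] = 52, P[2] = 9B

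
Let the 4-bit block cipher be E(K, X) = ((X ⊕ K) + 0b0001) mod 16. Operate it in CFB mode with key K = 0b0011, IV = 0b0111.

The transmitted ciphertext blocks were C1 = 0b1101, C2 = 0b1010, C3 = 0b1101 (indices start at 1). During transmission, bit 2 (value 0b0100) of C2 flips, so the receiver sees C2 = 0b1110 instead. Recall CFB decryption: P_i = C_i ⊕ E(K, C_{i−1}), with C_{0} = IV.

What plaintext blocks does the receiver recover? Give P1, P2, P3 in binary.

Only C2 changed, to 0b1110. In CFB, a change in C_i flips the same bit in P_i and garbles P_{i+1}. Decrypting the received ciphertext:
P1: E(K, 0b0111) = 0b0101; 0b1101 ⊕ 0b0101 = 0b1000.
P2: E(K, 0b1101) = 0b1111; 0b1110 ⊕ 0b1111 = 0b0001.
P3: E(K, 0b1110) = 0b1110; 0b1101 ⊕ 0b1110 = 0b0011.
Blocks that differ from the original plaintext: P2, P3.

P1 = 0b1000, P2 = 0b0001, P3 = 0b0011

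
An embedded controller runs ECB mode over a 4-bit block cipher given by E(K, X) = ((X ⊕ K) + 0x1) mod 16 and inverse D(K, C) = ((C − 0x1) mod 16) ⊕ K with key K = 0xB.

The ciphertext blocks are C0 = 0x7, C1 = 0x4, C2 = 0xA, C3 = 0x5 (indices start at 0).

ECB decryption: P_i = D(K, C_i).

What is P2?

P2: D(K, 0xA) = 0x2.

P2 = 0x2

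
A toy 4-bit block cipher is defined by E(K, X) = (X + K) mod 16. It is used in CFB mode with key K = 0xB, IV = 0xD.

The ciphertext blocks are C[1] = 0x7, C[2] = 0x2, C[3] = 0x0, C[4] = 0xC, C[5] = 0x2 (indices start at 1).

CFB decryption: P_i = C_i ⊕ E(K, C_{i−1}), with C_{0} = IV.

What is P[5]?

P[5]: E(K, 0xC) = 0x7; 0x2 ⊕ 0x7 = 0x5.

P[5] = 0x5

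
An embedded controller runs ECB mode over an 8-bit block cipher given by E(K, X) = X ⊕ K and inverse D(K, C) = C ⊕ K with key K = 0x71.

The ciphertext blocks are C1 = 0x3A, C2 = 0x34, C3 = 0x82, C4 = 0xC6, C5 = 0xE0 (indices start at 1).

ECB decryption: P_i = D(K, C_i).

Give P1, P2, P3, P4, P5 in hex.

P1 = 0x4B, P2 = 0x45, P3 = 0xF3, P4 = 0xB7, P5 = 0x91

P1: D(K, 0x3A) = 0x4B.
P2: D(K, 0x34) = 0x45.
P3: D(K, 0x82) = 0xF3.
P4: D(K, 0xC6) = 0xB7.
P5: D(K, 0xE0) = 0x91.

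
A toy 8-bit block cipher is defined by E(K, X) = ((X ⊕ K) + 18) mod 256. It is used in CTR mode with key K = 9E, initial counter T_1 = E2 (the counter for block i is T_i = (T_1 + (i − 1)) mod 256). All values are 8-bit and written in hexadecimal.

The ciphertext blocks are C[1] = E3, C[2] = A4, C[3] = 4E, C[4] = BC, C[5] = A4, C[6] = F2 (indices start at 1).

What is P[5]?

CTR decryption: S_i = E(K, T_i) where T_i is the counter for block i; P_i = C_i ⊕ S_i.
P[5]: T = E6, S = E(K, T) = 90; A4 ⊕ 90 = 34.

P[5] = 34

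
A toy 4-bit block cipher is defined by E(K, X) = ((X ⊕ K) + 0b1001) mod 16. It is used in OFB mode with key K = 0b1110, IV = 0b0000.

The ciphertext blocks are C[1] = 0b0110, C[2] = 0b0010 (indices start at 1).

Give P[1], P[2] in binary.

OFB decryption: S_i = E(K, S_{i−1}) with S_{0} = IV; P_i = C_i ⊕ S_i.
P[1]: S = E(K, 0b0000) = 0b0111; 0b0110 ⊕ 0b0111 = 0b0001.
P[2]: S = E(K, 0b0111) = 0b0010; 0b0010 ⊕ 0b0010 = 0b0000.

P[1] = 0b0001, P[2] = 0b0000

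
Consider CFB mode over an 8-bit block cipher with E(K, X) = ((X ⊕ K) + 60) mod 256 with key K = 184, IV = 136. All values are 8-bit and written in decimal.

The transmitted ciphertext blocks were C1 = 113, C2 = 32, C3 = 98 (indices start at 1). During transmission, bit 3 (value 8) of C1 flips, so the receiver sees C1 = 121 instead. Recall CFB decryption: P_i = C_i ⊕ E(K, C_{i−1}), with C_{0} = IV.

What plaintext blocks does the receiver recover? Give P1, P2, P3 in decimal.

P1 = 21, P2 = 221, P3 = 182

Only C1 changed, to 121. In CFB, a change in C_i flips the same bit in P_i and garbles P_{i+1}. Decrypting the received ciphertext:
P1: E(K, 136) = 108; 121 ⊕ 108 = 21.
P2: E(K, 121) = 253; 32 ⊕ 253 = 221.
P3: E(K, 32) = 212; 98 ⊕ 212 = 182.
Blocks that differ from the original plaintext: P1, P2.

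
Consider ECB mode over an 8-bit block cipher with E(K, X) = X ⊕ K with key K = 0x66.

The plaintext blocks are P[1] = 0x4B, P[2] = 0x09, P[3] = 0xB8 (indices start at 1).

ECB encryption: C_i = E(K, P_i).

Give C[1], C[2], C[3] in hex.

C[1] = 0x2D, C[2] = 0x6F, C[3] = 0xDE

C[1]: E(K, 0x4B) = 0x2D.
C[2]: E(K, 0x09) = 0x6F.
C[3]: E(K, 0xB8) = 0xDE.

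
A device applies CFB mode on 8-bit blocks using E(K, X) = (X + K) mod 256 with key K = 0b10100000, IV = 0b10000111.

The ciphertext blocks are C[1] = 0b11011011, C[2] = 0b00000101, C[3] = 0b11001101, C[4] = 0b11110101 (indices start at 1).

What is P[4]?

P[4] = 0b10011000

CFB decryption: P_i = C_i ⊕ E(K, C_{i−1}), with C_{0} = IV.
P[4]: E(K, 0b11001101) = 0b01101101; 0b11110101 ⊕ 0b01101101 = 0b10011000.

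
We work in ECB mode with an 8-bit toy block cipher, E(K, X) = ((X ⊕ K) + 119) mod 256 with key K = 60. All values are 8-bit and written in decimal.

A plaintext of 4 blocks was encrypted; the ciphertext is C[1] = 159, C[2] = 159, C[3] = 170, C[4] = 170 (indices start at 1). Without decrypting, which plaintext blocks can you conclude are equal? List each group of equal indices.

P[1] = P[2]; P[3] = P[4]

ECB encrypts each block independently with the same key, so equal ciphertext blocks imply equal plaintext blocks.
C[1] = C[2] = 159, so P[1] = P[2].
C[3] = C[4] = 170, so P[3] = P[4].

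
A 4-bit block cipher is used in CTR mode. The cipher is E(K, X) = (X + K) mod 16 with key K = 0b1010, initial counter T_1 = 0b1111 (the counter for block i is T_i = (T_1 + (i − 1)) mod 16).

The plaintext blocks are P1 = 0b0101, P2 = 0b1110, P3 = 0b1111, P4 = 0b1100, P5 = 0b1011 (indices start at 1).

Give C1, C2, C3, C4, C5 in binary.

C1 = 0b1100, C2 = 0b0100, C3 = 0b0100, C4 = 0b0000, C5 = 0b0110

CTR encryption: S_i = E(K, T_i) where T_i is the counter for block i; C_i = P_i ⊕ S_i.
C1: T = 0b1111, S = E(K, T) = 0b1001; 0b0101 ⊕ 0b1001 = 0b1100.
C2: T = 0b0000, S = E(K, T) = 0b1010; 0b1110 ⊕ 0b1010 = 0b0100.
C3: T = 0b0001, S = E(K, T) = 0b1011; 0b1111 ⊕ 0b1011 = 0b0100.
C4: T = 0b0010, S = E(K, T) = 0b1100; 0b1100 ⊕ 0b1100 = 0b0000.
C5: T = 0b0011, S = E(K, T) = 0b1101; 0b1011 ⊕ 0b1101 = 0b0110.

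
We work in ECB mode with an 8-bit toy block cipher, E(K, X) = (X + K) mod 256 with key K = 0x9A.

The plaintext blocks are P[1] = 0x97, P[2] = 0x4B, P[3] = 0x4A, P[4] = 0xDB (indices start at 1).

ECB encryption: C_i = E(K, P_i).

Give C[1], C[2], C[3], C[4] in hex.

C[1]: E(K, 0x97) = 0x31.
C[2]: E(K, 0x4B) = 0xE5.
C[3]: E(K, 0x4A) = 0xE4.
C[4]: E(K, 0xDB) = 0x75.

C[1] = 0x31, C[2] = 0xE5, C[3] = 0xE4, C[4] = 0x75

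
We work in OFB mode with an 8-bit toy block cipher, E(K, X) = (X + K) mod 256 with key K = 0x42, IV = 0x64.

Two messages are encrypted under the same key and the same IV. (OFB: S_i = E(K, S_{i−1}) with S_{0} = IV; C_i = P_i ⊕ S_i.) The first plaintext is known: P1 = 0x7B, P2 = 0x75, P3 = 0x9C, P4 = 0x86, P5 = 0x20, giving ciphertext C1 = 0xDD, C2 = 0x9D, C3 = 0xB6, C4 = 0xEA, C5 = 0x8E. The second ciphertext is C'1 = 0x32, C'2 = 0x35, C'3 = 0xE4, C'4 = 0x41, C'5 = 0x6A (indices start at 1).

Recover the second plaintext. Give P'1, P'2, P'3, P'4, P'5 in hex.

P'1 = 0x94, P'2 = 0xDD, P'3 = 0xCE, P'4 = 0x2D, P'5 = 0xC4

In OFB with a reused IV, both messages share the same keystream S_i, so C_i ⊕ C'_i = P_i ⊕ P'_i and thus P'_i = P_i ⊕ C_i ⊕ C'_i.
P'1: 0x7B ⊕ 0xDD ⊕ 0x32 = 0x94.
P'2: 0x75 ⊕ 0x9D ⊕ 0x35 = 0xDD.
P'3: 0x9C ⊕ 0xB6 ⊕ 0xE4 = 0xCE.
P'4: 0x86 ⊕ 0xEA ⊕ 0x41 = 0x2D.
P'5: 0x20 ⊕ 0x8E ⊕ 0x6A = 0xC4.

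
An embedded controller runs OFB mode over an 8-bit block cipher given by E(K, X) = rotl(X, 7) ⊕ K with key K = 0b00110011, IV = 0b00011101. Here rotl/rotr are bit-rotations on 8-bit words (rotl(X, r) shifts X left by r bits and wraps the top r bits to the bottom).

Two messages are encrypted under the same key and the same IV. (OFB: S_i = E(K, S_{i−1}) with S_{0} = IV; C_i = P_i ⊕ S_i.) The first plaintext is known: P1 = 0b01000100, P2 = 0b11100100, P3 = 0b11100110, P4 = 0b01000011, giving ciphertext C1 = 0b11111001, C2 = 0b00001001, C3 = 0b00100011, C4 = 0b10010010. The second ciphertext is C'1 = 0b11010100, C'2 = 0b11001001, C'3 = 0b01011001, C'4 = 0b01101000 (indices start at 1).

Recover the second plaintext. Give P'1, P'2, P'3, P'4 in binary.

P'1 = 0b01101001, P'2 = 0b00100100, P'3 = 0b10011100, P'4 = 0b10111001

In OFB with a reused IV, both messages share the same keystream S_i, so C_i ⊕ C'_i = P_i ⊕ P'_i and thus P'_i = P_i ⊕ C_i ⊕ C'_i.
P'1: 0b01000100 ⊕ 0b11111001 ⊕ 0b11010100 = 0b01101001.
P'2: 0b11100100 ⊕ 0b00001001 ⊕ 0b11001001 = 0b00100100.
P'3: 0b11100110 ⊕ 0b00100011 ⊕ 0b01011001 = 0b10011100.
P'4: 0b01000011 ⊕ 0b10010010 ⊕ 0b01101000 = 0b10111001.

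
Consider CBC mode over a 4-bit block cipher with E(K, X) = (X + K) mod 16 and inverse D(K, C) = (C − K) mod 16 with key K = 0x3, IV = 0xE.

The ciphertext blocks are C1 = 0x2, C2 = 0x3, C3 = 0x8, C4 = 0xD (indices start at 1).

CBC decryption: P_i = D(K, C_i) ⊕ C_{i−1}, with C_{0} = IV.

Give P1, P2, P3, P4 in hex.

P1 = 0x1, P2 = 0x2, P3 = 0x6, P4 = 0x2

P1: D(K, 0x2) = 0xF; 0xF ⊕ 0xE = 0x1.
P2: D(K, 0x3) = 0x0; 0x0 ⊕ 0x2 = 0x2.
P3: D(K, 0x8) = 0x5; 0x5 ⊕ 0x3 = 0x6.
P4: D(K, 0xD) = 0xA; 0xA ⊕ 0x8 = 0x2.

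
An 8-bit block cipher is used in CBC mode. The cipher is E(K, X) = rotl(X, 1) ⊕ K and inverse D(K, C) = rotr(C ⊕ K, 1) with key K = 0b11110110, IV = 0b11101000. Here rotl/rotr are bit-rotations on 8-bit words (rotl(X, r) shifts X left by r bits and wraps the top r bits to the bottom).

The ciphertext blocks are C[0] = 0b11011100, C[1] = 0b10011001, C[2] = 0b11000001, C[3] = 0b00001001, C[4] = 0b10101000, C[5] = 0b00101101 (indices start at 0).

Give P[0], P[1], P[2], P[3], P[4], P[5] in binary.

CBC decryption: P_i = D(K, C_i) ⊕ C_{i−1}, with C_{−1} = IV.
P[0]: D(K, 0b11011100) = 0b00010101; 0b00010101 ⊕ 0b11101000 = 0b11111101.
P[1]: D(K, 0b10011001) = 0b10110111; 0b10110111 ⊕ 0b11011100 = 0b01101011.
P[2]: D(K, 0b11000001) = 0b10011011; 0b10011011 ⊕ 0b10011001 = 0b00000010.
P[3]: D(K, 0b00001001) = 0b11111111; 0b11111111 ⊕ 0b11000001 = 0b00111110.
P[4]: D(K, 0b10101000) = 0b00101111; 0b00101111 ⊕ 0b00001001 = 0b00100110.
P[5]: D(K, 0b00101101) = 0b11101101; 0b11101101 ⊕ 0b10101000 = 0b01000101.

P[0] = 0b11111101, P[1] = 0b01101011, P[2] = 0b00000010, P[3] = 0b00111110, P[4] = 0b00100110, P[5] = 0b01000101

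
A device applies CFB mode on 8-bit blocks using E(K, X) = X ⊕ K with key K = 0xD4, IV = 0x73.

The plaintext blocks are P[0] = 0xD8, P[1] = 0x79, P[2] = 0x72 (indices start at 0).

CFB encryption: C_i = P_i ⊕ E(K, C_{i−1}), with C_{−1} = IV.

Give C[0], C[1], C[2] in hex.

C[0]: E(K, 0x73) = 0xA7; 0xD8 ⊕ 0xA7 = 0x7F.
C[1]: E(K, 0x7F) = 0xAB; 0x79 ⊕ 0xAB = 0xD2.
C[2]: E(K, 0xD2) = 0x06; 0x72 ⊕ 0x06 = 0x74.

C[0] = 0x7F, C[1] = 0xD2, C[2] = 0x74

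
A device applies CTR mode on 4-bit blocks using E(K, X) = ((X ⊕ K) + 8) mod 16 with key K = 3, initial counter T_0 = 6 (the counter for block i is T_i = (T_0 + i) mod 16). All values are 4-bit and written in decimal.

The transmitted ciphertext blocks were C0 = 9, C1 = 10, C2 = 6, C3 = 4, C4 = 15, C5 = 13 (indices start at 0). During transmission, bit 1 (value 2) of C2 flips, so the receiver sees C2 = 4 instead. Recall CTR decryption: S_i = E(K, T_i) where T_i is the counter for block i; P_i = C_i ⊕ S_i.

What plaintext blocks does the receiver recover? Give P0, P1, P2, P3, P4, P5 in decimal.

P0 = 4, P1 = 6, P2 = 7, P3 = 6, P4 = 14, P5 = 13

Only C2 changed, to 4. In CTR, a change in C_i flips the same bit in P_i only; the keystream is unaffected. Decrypting the received ciphertext:
P0: T = 6, S = E(K, T) = 13; 9 ⊕ 13 = 4.
P1: T = 7, S = E(K, T) = 12; 10 ⊕ 12 = 6.
P2: T = 8, S = E(K, T) = 3; 4 ⊕ 3 = 7.
P3: T = 9, S = E(K, T) = 2; 4 ⊕ 2 = 6.
P4: T = 10, S = E(K, T) = 1; 15 ⊕ 1 = 14.
P5: T = 11, S = E(K, T) = 0; 13 ⊕ 0 = 13.
Blocks that differ from the original plaintext: P2.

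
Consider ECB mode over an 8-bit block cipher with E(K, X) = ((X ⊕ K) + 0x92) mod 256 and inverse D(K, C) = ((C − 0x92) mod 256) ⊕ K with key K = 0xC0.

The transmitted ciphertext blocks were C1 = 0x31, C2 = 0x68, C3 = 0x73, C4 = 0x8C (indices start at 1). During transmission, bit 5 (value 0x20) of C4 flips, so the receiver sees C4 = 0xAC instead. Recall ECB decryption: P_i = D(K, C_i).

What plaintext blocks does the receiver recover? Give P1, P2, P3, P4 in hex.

P1 = 0x5F, P2 = 0x16, P3 = 0x21, P4 = 0xDA

Only C4 changed, to 0xAC. In ECB, a change in C_i affects only P_i. Decrypting the received ciphertext:
P1: D(K, 0x31) = 0x5F.
P2: D(K, 0x68) = 0x16.
P3: D(K, 0x73) = 0x21.
P4: D(K, 0xAC) = 0xDA.
Blocks that differ from the original plaintext: P4.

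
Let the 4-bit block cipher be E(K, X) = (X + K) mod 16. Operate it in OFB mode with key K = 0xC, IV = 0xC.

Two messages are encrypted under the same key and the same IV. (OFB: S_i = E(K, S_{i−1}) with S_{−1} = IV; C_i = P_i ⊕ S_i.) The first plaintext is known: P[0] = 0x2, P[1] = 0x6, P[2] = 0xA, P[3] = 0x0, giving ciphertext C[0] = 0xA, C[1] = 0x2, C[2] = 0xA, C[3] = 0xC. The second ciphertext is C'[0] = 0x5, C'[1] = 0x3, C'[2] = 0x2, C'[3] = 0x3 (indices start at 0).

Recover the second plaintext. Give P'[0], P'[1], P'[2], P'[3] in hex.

P'[0] = 0xD, P'[1] = 0x7, P'[2] = 0x2, P'[3] = 0xF

In OFB with a reused IV, both messages share the same keystream S_i, so C_i ⊕ C'_i = P_i ⊕ P'_i and thus P'_i = P_i ⊕ C_i ⊕ C'_i.
P'[0]: 0x2 ⊕ 0xA ⊕ 0x5 = 0xD.
P'[1]: 0x6 ⊕ 0x2 ⊕ 0x3 = 0x7.
P'[2]: 0xA ⊕ 0xA ⊕ 0x2 = 0x2.
P'[3]: 0x0 ⊕ 0xC ⊕ 0x3 = 0xF.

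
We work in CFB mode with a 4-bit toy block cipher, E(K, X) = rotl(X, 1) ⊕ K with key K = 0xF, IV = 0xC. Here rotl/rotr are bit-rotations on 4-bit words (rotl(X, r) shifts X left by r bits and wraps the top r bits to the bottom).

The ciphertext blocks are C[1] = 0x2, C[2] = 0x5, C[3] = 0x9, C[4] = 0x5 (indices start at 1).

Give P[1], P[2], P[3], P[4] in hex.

P[1] = 0x4, P[2] = 0xE, P[3] = 0xC, P[4] = 0x9

CFB decryption: P_i = C_i ⊕ E(K, C_{i−1}), with C_{0} = IV.
P[1]: E(K, 0xC) = 0x6; 0x2 ⊕ 0x6 = 0x4.
P[2]: E(K, 0x2) = 0xB; 0x5 ⊕ 0xB = 0xE.
P[3]: E(K, 0x5) = 0x5; 0x9 ⊕ 0x5 = 0xC.
P[4]: E(K, 0x9) = 0xC; 0x5 ⊕ 0xC = 0x9.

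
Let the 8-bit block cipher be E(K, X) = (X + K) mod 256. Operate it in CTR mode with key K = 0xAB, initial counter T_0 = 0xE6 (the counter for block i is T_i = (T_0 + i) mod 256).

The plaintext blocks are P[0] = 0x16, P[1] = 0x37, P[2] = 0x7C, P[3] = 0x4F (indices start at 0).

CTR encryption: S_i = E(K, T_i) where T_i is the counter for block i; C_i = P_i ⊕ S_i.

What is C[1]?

C[0]: T = 0xE6, S = E(K, T) = 0x91; 0x16 ⊕ 0x91 = 0x87.
C[1]: T = 0xE7, S = E(K, T) = 0x92; 0x37 ⊕ 0x92 = 0xA5.

C[1] = 0xA5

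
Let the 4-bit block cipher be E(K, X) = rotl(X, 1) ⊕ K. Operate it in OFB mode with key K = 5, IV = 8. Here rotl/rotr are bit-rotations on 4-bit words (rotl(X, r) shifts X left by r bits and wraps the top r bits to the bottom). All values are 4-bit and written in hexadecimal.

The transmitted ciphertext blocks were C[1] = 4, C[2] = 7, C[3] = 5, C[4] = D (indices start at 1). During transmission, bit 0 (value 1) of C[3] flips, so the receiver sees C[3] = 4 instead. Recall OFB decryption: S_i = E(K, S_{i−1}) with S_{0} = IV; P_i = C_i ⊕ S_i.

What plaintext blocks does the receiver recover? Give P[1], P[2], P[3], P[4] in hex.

Only C[3] changed, to 4. In OFB, a change in C_i flips the same bit in P_i only; the keystream is unaffected. Decrypting the received ciphertext:
P[1]: S = E(K, 8) = 4; 4 ⊕ 4 = 0.
P[2]: S = E(K, 4) = D; 7 ⊕ D = A.
P[3]: S = E(K, D) = E; 4 ⊕ E = A.
P[4]: S = E(K, E) = 8; D ⊕ 8 = 5.
Blocks that differ from the original plaintext: P[3].

P[1] = 0, P[2] = A, P[3] = A, P[4] = 5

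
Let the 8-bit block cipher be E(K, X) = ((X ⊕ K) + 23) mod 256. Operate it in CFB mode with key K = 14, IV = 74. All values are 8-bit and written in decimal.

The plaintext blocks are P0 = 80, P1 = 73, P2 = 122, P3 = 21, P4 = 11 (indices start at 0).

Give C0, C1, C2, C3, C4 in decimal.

C0 = 11, C1 = 85, C2 = 8, C3 = 8, C4 = 22

CFB encryption: C_i = P_i ⊕ E(K, C_{i−1}), with C_{−1} = IV.
C0: E(K, 74) = 91; 80 ⊕ 91 = 11.
C1: E(K, 11) = 28; 73 ⊕ 28 = 85.
C2: E(K, 85) = 114; 122 ⊕ 114 = 8.
C3: E(K, 8) = 29; 21 ⊕ 29 = 8.
C4: E(K, 8) = 29; 11 ⊕ 29 = 22.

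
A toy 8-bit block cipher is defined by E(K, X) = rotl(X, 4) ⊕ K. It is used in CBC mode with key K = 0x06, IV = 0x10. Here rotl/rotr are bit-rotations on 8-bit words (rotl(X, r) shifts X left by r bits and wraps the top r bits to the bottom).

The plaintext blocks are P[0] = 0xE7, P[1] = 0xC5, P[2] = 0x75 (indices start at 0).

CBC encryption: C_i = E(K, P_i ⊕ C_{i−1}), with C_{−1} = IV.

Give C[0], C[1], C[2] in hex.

C[0]: P[0] ⊕ 0x10 = 0xF7; E(K, 0xF7) = 0x79.
C[1]: P[1] ⊕ 0x79 = 0xBC; E(K, 0xBC) = 0xCD.
C[2]: P[2] ⊕ 0xCD = 0xB8; E(K, 0xB8) = 0x8D.

C[0] = 0x79, C[1] = 0xCD, C[2] = 0x8D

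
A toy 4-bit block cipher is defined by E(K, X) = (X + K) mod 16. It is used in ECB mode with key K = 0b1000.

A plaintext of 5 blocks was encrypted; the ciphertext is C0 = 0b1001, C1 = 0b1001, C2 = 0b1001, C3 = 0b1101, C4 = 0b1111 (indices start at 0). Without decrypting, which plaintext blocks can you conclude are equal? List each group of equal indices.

P0 = P1 = P2

ECB encrypts each block independently with the same key, so equal ciphertext blocks imply equal plaintext blocks.
C0 = C1 = C2 = 0b1001, so P0 = P1 = P2.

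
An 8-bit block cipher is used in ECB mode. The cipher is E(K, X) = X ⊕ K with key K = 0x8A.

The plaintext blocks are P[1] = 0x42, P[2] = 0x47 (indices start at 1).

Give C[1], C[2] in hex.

C[1] = 0xC8, C[2] = 0xCD

ECB encryption: C_i = E(K, P_i).
C[1]: E(K, 0x42) = 0xC8.
C[2]: E(K, 0x47) = 0xCD.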